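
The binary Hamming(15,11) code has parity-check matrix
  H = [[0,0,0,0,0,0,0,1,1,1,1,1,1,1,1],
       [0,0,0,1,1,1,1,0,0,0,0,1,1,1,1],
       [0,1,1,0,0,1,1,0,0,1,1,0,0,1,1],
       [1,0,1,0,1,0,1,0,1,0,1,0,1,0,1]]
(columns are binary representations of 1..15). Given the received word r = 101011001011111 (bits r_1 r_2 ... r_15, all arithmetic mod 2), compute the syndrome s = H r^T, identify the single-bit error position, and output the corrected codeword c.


s = (0, 0, 1, 1)^T, error position = 3, corrected codeword c = 100011001011111

Compute s = H r^T mod 2 one row at a time:
  s_1 = 0 + 1 + 0 + 1 + 1 + 1 + 1 + 1 = 6 ≡ 0 (mod 2).
  s_2 = 0 + 1 + 1 + 0 + 1 + 1 + 1 + 1 = 6 ≡ 0 (mod 2).
  s_3 = 0 + 1 + 1 + 0 + 0 + 1 + 1 + 1 = 5 ≡ 1 (mod 2).
  s_4 = 1 + 1 + 1 + 0 + 1 + 1 + 1 + 1 = 7 ≡ 1 (mod 2).
s = (0, 0, 1, 1)^T — this equals column 3 of H (binary 0011), so error is at position 3.
Correct: flip bit 3 of r = 101011001011111 to get c = 100011001011111.


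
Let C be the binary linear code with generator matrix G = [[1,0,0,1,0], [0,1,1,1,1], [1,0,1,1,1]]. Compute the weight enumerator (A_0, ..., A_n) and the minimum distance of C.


Weight distribution: A_0 = 1, A_2 = 4, A_4 = 3. Minimum distance d = 2.

Enumerate all 2^3 = 8 messages m ∈ F_2^3.
For each, compute codeword c = mG in F_2^5, then tally its weight.
  m = 000 → c = 00000, weight = 0.
  m = 100 → c = 10010, weight = 2.
  m = 010 → c = 01111, weight = 4.
  m = 110 → c = 11101, weight = 4.
  m = 001 → c = 10111, weight = 4.
  m = 101 → c = 00101, weight = 2.
  m = 011 → c = 11000, weight = 2.
  m = 111 → c = 01010, weight = 2.
Tally weights:
  weight 0: 1 codewords.
  weight 2: 4 codewords.
  weight 4: 3 codewords.
Minimum distance d = smallest w > 0 with A_w > 0 = 2.
Sanity: Σ A_w = 8 = 2^3 = 8 ✓.


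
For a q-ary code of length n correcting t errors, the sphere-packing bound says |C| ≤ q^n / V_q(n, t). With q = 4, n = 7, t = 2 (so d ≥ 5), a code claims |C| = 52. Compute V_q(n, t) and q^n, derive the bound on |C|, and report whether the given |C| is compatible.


V_q(n, t) = 211, q^n = 16384, Hamming bound = 77, |C| = 52 ≤ bound (satisfied).

Step 1: Compute V_q(n, t) = Σ_{j=0}^2 C(n, j) (q−1)^j.
  j = 0: C(7,0)·(3)^0 = 1·1 = 1.
  j = 1: C(7,1)·(3)^1 = 7·3 = 21.
  j = 2: C(7,2)·(3)^2 = 21·9 = 189.
  V_q(n, t) = 1 + 21 + 189 = 211.
Step 2: q^n = 4^7 = 16384.
Step 3: Hamming bound ⌊q^n / V_q(n,t)⌋ = ⌊16384/211⌋ = 77.
Step 4: Compare |C| = 52 to 77: satisfied.
The claimed |C| lies below the Hamming bound.


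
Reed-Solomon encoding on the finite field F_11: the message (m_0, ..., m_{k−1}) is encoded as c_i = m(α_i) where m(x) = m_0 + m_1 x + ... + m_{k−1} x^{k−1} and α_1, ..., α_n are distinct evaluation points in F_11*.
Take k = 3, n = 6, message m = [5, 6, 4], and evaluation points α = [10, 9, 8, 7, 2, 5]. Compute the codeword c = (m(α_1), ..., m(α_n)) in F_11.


c = [3, 9, 1, 1, 0, 3]

Message polynomial: m(x) = 5 + 6·x + 4·x^2 (mod 11).
For each evaluation point α_i, compute m(α_i) mod 11:
  α_1 = 10: Horner steps 4 → 2 → 3, so m(10) = 3.
  α_2 = 9: Horner steps 4 → 9 → 9, so m(9) = 9.
  α_3 = 8: Horner steps 4 → 5 → 1, so m(8) = 1.
  α_4 = 7: Horner steps 4 → 1 → 1, so m(7) = 1.
  α_5 = 2: Horner steps 4 → 3 → 0, so m(2) = 0.
  α_6 = 5: Horner steps 4 → 4 → 3, so m(5) = 3.
Codeword c = [3, 9, 1, 1, 0, 3] ∈ F_11^6.


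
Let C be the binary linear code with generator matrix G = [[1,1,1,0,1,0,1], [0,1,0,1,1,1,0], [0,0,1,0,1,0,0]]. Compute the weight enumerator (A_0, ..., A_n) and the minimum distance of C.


Weight distribution: A_0 = 1, A_2 = 1, A_3 = 1, A_4 = 2, A_5 = 3. Minimum distance d = 2.

Enumerate all 2^3 = 8 messages m ∈ F_2^3.
For each, compute codeword c = mG in F_2^7, then tally its weight.
  m = 000 → c = 0000000, weight = 0.
  m = 100 → c = 1110101, weight = 5.
  m = 010 → c = 0101110, weight = 4.
  m = 110 → c = 1011011, weight = 5.
  m = 001 → c = 0010100, weight = 2.
  m = 101 → c = 1100001, weight = 3.
  m = 011 → c = 0111010, weight = 4.
  m = 111 → c = 1001111, weight = 5.
Tally weights:
  weight 0: 1 codewords.
  weight 2: 1 codewords.
  weight 3: 1 codewords.
  weight 4: 2 codewords.
  weight 5: 3 codewords.
Minimum distance d = smallest w > 0 with A_w > 0 = 2.
Sanity: Σ A_w = 8 = 2^3 = 8 ✓.


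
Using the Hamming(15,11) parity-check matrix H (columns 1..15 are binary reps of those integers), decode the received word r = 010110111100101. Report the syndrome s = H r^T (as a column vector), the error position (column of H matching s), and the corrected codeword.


s = (1, 1, 0, 1)^T, error position = 13, corrected codeword c = 010110111100001

Compute s = H r^T mod 2 one row at a time:
  s_1 = 1 + 1 + 1 + 0 + 0 + 1 + 0 + 1 = 5 ≡ 1 (mod 2).
  s_2 = 1 + 1 + 0 + 1 + 0 + 1 + 0 + 1 = 5 ≡ 1 (mod 2).
  s_3 = 1 + 0 + 0 + 1 + 1 + 0 + 0 + 1 = 4 ≡ 0 (mod 2).
  s_4 = 0 + 0 + 1 + 1 + 1 + 0 + 1 + 1 = 5 ≡ 1 (mod 2).
s = (1, 1, 0, 1)^T — this equals column 13 of H (binary 1101), so error is at position 13.
Correct: flip bit 13 of r = 010110111100101 to get c = 010110111100001.


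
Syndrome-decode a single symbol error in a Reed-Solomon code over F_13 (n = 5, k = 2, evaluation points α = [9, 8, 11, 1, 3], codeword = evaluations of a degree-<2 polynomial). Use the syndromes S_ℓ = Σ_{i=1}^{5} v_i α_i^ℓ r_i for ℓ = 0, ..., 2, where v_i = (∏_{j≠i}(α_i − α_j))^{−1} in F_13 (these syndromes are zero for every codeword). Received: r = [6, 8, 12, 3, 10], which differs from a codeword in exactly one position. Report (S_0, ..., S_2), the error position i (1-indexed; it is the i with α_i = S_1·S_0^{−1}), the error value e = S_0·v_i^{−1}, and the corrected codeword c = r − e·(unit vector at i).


S = (5, 6, 2), error at position 1, error magnitude e = 1, c = [5, 8, 12, 3, 10].

Step 1: column multipliers v_i = (∏_{j≠i}(α_i − α_j))^{−1} mod 13.
  i = 1 (α = 9): (9−8)(9−11)(9−1)(9−3) = 1·(−2)·8·6 = −96 ≡ 8, so v_1 = 8^{−1} = 5 (mod 13).
  i = 2 (α = 8): (8−9)(8−11)(8−1)(8−3) = (−1)·(−3)·7·5 = 105 ≡ 1, so v_2 = 1^{−1} = 1 (mod 13).
  i = 3 (α = 11): (11−9)(11−8)(11−1)(11−3) = 2·3·10·8 = 480 ≡ 12, so v_3 = 12^{−1} = 12 (mod 13).
  i = 4 (α = 1): (1−9)(1−8)(1−11)(1−3) = (−8)·(−7)·(−10)·(−2) = 1120 ≡ 2, so v_4 = 2^{−1} = 7 (mod 13).
  i = 5 (α = 3): (3−9)(3−8)(3−11)(3−1) = (−6)·(−5)·(−8)·2 = −480 ≡ 1, so v_5 = 1^{−1} = 1 (mod 13).
  v = [5, 1, 12, 7, 1].
Step 2: syndromes of r = [6, 8, 12, 3, 10] (all sums mod 13).
  S_0 = Σ v_i r_i = 5·6 + 1·8 + 12·12 + 7·3 + 1·10 = 213 ≡ 5.
  S_1 = Σ v_i α_i r_i = 5·9·6 + 1·8·8 + 12·11·12 + 7·1·3 + 1·3·10 = 1969 ≡ 6.
  α_i^2 mod 13 = [3, 12, 4, 1, 9].
  S_2 = Σ v_i α_i^2 r_i = 5·3·6 + 1·12·8 + 12·4·12 + 7·1·3 + 1·9·10 = 873 ≡ 2.
  S = (5, 6, 2) ≠ 0, so r is not a codeword (an error is present).
Step 3: locate the error. For a single error e at position i, S_ℓ = v_i·e·α_i^ℓ, so α_err = S_1/S_0.
  S_0^{−1} = 5^{−1} = 8 (mod 13), so α_err = 6·8 = 48 ≡ 9 = α_1. Error position i = 1.
  Consistency check: S_2/S_1 = 2·11 = 22 ≡ 9 = α_err ✓ (single-error assumption holds).
Step 4: error magnitude e = S_0/v_1 = S_0·∏_{j≠1}(α_1 − α_j) = 5·8 = 40 ≡ 1 (mod 13).
Step 5: correct position 1: c_1 = r_1 − e = 6 − 1 ≡ 5 (mod 13). Hence c = [5, 8, 12, 3, 10].
  Check: interpolating c through the α_i gives m(x) = 6 + 10·x (degree < 2) with m(α_i) = c_i for every i, so c is indeed a codeword.


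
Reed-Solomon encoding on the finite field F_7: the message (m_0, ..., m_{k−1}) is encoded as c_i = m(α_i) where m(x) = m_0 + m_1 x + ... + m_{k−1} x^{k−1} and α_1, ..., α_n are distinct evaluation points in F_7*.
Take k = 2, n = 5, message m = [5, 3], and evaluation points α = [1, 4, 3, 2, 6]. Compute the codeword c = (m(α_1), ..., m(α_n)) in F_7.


c = [1, 3, 0, 4, 2]

Message polynomial: m(x) = 5 + 3·x (mod 7).
For each evaluation point α_i, compute m(α_i) mod 7:
  α_1 = 1: Horner steps 3 → 1, so m(1) = 1.
  α_2 = 4: Horner steps 3 → 3, so m(4) = 3.
  α_3 = 3: Horner steps 3 → 0, so m(3) = 0.
  α_4 = 2: Horner steps 3 → 4, so m(2) = 4.
  α_5 = 6: Horner steps 3 → 2, so m(6) = 2.
Codeword c = [1, 3, 0, 4, 2] ∈ F_7^5.


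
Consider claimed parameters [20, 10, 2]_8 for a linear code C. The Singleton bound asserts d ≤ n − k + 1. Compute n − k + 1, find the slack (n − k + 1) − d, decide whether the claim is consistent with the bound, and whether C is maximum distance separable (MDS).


Singleton RHS = n − k + 1 = 11, slack = 9, bound satisfied, not MDS.

Singleton bound: d ≤ n − k + 1.
Here n = 20, k = 10, so n − k + 1 = 11.
Given d = 2, check d ≤ 11: YES.
Slack = (n − k + 1) − d = 9.
The code is NOT MDS (slack = 9 > 0).
Description: the claimed parameters are [20, 10, 2]_8; such a code would be non-MDS.


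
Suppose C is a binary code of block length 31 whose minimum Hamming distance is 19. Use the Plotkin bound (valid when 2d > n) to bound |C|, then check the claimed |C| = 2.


Plotkin bound M ≤ 4; given |C| = 2 ≤ bound (satisfied).

Check applicability: 2d = 38, n = 31.
2d − n = 7 > 0, so Plotkin applies.
Compute d/(2d−n) = 19/7 ≈ 2.7143.
⌊d/(2d−n)⌋ = 2.
Plotkin bound: M ≤ 2·2 = 4.
Given |C| = 2, check: satisfied.
This |C| is below the Plotkin bound.


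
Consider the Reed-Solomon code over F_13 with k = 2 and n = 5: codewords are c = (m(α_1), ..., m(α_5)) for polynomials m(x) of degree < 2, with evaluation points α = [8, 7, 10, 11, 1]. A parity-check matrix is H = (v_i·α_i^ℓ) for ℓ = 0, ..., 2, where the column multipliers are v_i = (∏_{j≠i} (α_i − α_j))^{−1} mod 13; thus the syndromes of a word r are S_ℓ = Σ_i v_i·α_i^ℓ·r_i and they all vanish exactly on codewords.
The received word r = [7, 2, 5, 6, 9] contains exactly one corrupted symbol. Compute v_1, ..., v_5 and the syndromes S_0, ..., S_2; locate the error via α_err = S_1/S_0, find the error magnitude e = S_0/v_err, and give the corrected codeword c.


S = (10, 2, 3), error at position 1, error magnitude e = 4, c = [3, 2, 5, 6, 9].

Step 1: column multipliers v_i = (∏_{j≠i}(α_i − α_j))^{−1} mod 13.
  i = 1 (α = 8): (8−7)(8−10)(8−11)(8−1) = 1·(−2)·(−3)·7 = 42 ≡ 3, so v_1 = 3^{−1} = 9 (mod 13).
  i = 2 (α = 7): (7−8)(7−10)(7−11)(7−1) = (−1)·(−3)·(−4)·6 = −72 ≡ 6, so v_2 = 6^{−1} = 11 (mod 13).
  i = 3 (α = 10): (10−8)(10−7)(10−11)(10−1) = 2·3·(−1)·9 = −54 ≡ 11, so v_3 = 11^{−1} = 6 (mod 13).
  i = 4 (α = 11): (11−8)(11−7)(11−10)(11−1) = 3·4·1·10 = 120 ≡ 3, so v_4 = 3^{−1} = 9 (mod 13).
  i = 5 (α = 1): (1−8)(1−7)(1−10)(1−11) = (−7)·(−6)·(−9)·(−10) = 3780 ≡ 10, so v_5 = 10^{−1} = 4 (mod 13).
  v = [9, 11, 6, 9, 4].
Step 2: syndromes of r = [7, 2, 5, 6, 9] (all sums mod 13).
  S_0 = Σ v_i r_i = 9·7 + 11·2 + 6·5 + 9·6 + 4·9 = 205 ≡ 10.
  S_1 = Σ v_i α_i r_i = 9·8·7 + 11·7·2 + 6·10·5 + 9·11·6 + 4·1·9 = 1588 ≡ 2.
  α_i^2 mod 13 = [12, 10, 9, 4, 1].
  S_2 = Σ v_i α_i^2 r_i = 9·12·7 + 11·10·2 + 6·9·5 + 9·4·6 + 4·1·9 = 1498 ≡ 3.
  S = (10, 2, 3) ≠ 0, so r is not a codeword (an error is present).
Step 3: locate the error. For a single error e at position i, S_ℓ = v_i·e·α_i^ℓ, so α_err = S_1/S_0.
  S_0^{−1} = 10^{−1} = 4 (mod 13), so α_err = 2·4 = 8 ≡ 8 = α_1. Error position i = 1.
  Consistency check: S_2/S_1 = 3·7 = 21 ≡ 8 = α_err ✓ (single-error assumption holds).
Step 4: error magnitude e = S_0/v_1 = S_0·∏_{j≠1}(α_1 − α_j) = 10·3 = 30 ≡ 4 (mod 13).
Step 5: correct position 1: c_1 = r_1 − e = 7 − 4 ≡ 3 (mod 13). Hence c = [3, 2, 5, 6, 9].
  Check: interpolating c through the α_i gives m(x) = 8 + 1·x (degree < 2) with m(α_i) = c_i for every i, so c is indeed a codeword.


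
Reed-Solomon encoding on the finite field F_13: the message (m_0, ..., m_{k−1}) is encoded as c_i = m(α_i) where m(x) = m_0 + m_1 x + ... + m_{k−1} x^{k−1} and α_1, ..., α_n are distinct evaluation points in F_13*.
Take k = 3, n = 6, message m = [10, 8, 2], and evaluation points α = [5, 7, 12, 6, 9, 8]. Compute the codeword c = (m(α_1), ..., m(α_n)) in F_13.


c = [9, 8, 4, 0, 10, 7]

Message polynomial: m(x) = 10 + 8·x + 2·x^2 (mod 13).
For each evaluation point α_i, compute m(α_i) mod 13:
  α_1 = 5: Horner steps 2 → 5 → 9, so m(5) = 9.
  α_2 = 7: Horner steps 2 → 9 → 8, so m(7) = 8.
  α_3 = 12: Horner steps 2 → 6 → 4, so m(12) = 4.
  α_4 = 6: Horner steps 2 → 7 → 0, so m(6) = 0.
  α_5 = 9: Horner steps 2 → 0 → 10, so m(9) = 10.
  α_6 = 8: Horner steps 2 → 11 → 7, so m(8) = 7.
Codeword c = [9, 8, 4, 0, 10, 7] ∈ F_13^6.


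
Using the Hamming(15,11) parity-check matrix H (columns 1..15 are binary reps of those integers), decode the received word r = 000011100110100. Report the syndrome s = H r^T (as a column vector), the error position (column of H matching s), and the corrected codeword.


s = (1, 0, 0, 0)^T, error position = 8, corrected codeword c = 000011110110100

Compute s = H r^T mod 2 one row at a time:
  s_1 = 0 + 0 + 1 + 1 + 0 + 1 + 0 + 0 = 3 ≡ 1 (mod 2).
  s_2 = 0 + 1 + 1 + 1 + 0 + 1 + 0 + 0 = 4 ≡ 0 (mod 2).
  s_3 = 0 + 0 + 1 + 1 + 1 + 1 + 0 + 0 = 4 ≡ 0 (mod 2).
  s_4 = 0 + 0 + 1 + 1 + 0 + 1 + 1 + 0 = 4 ≡ 0 (mod 2).
s = (1, 0, 0, 0)^T — this equals column 8 of H (binary 1000), so error is at position 8.
Correct: flip bit 8 of r = 000011100110100 to get c = 000011110110100.


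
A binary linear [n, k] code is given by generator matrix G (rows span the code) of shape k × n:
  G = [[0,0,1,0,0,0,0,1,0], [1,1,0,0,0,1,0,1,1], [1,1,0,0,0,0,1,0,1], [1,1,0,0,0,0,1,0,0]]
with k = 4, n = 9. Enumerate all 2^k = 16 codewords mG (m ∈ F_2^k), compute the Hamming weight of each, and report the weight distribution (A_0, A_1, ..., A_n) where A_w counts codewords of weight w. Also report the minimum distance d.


Weight distribution: A_0 = 1, A_1 = 1, A_2 = 1, A_3 = 4, A_4 = 5, A_5 = 3, A_6 = 1. Minimum distance d = 1.

Enumerate all 2^4 = 16 messages m ∈ F_2^4.
For each, compute codeword c = mG in F_2^9, then tally its weight.
  m = 0000 → c = 000000000, weight = 0.
  m = 1000 → c = 001000010, weight = 2.
  m = 0100 → c = 110001011, weight = 5.
  m = 1100 → c = 111001001, weight = 5.
  m = 0010 → c = 110000101, weight = 4.
  m = 1010 → c = 111000111, weight = 6.
  m = 0110 → c = 000001110, weight = 3.
  m = 1110 → c = 001001100, weight = 3.
  m = 0001 → c = 110000100, weight = 3.
  m = 1001 → c = 111000110, weight = 5.
  m = 0101 → c = 000001111, weight = 4.
  m = 1101 → c = 001001101, weight = 4.
  m = 0011 → c = 000000001, weight = 1.
  m = 1011 → c = 001000011, weight = 3.
  m = 0111 → c = 110001010, weight = 4.
  m = 1111 → c = 111001000, weight = 4.
Tally weights:
  weight 0: 1 codewords.
  weight 1: 1 codewords.
  weight 2: 1 codewords.
  weight 3: 4 codewords.
  weight 4: 5 codewords.
  weight 5: 3 codewords.
  weight 6: 1 codewords.
Minimum distance d = smallest w > 0 with A_w > 0 = 1.
Sanity: Σ A_w = 16 = 2^4 = 16 ✓.


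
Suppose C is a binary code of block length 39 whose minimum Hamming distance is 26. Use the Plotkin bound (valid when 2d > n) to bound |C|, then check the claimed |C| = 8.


Plotkin bound M ≤ 4; given |C| = 8 > bound (violated).

Check applicability: 2d = 52, n = 39.
2d − n = 13 > 0, so Plotkin applies.
Compute d/(2d−n) = 26/13 ≈ 2.0000.
⌊d/(2d−n)⌋ = 2.
Plotkin bound: M ≤ 2·2 = 4.
Given |C| = 8, check: VIOLATED.
This |C| is above the Plotkin bound, so no binary code with n = 39, d = 26 and 8 codewords exists.


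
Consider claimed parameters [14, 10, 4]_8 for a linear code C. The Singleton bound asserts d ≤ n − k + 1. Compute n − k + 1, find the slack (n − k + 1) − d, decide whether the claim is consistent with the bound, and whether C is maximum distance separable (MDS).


Singleton RHS = n − k + 1 = 5, slack = 1, bound satisfied, not MDS.

Singleton bound: d ≤ n − k + 1.
Here n = 14, k = 10, so n − k + 1 = 5.
Given d = 4, check d ≤ 5: YES.
Slack = (n − k + 1) − d = 1.
The code is NOT MDS (slack = 1 > 0).
Description: the claimed parameters are [14, 10, 4]_8; such a code would be non-MDS.


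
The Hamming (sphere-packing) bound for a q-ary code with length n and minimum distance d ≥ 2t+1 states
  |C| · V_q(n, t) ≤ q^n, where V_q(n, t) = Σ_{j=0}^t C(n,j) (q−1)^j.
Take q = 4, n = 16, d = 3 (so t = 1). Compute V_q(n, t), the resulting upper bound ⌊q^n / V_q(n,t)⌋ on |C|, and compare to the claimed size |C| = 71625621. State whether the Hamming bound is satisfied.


V_q(n, t) = 49, q^n = 4294967296, Hamming bound = 87652393, |C| = 71625621 ≤ bound (satisfied).

Step 1: Compute V_q(n, t) = Σ_{j=0}^1 C(n, j) (q−1)^j.
  j = 0: C(16,0)·(3)^0 = 1·1 = 1.
  j = 1: C(16,1)·(3)^1 = 16·3 = 48.
  V_q(n, t) = 1 + 48 = 49.
Step 2: q^n = 4^16 = 4294967296.
Step 3: Hamming bound ⌊q^n / V_q(n,t)⌋ = ⌊4294967296/49⌋ = 87652393.
Step 4: Compare |C| = 71625621 to 87652393: satisfied.
The claimed |C| lies below the Hamming bound.


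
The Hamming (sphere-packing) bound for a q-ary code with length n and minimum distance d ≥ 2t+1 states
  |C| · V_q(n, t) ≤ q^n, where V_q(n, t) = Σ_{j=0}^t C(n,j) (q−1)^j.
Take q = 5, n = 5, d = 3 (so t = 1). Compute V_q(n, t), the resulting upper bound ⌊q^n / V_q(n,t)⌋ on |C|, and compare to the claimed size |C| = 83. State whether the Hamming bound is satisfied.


V_q(n, t) = 21, q^n = 3125, Hamming bound = 148, |C| = 83 ≤ bound (satisfied).

Step 1: Compute V_q(n, t) = Σ_{j=0}^1 C(n, j) (q−1)^j.
  j = 0: C(5,0)·(4)^0 = 1·1 = 1.
  j = 1: C(5,1)·(4)^1 = 5·4 = 20.
  V_q(n, t) = 1 + 20 = 21.
Step 2: q^n = 5^5 = 3125.
Step 3: Hamming bound ⌊q^n / V_q(n,t)⌋ = ⌊3125/21⌋ = 148.
Step 4: Compare |C| = 83 to 148: satisfied.
The claimed |C| lies below the Hamming bound.


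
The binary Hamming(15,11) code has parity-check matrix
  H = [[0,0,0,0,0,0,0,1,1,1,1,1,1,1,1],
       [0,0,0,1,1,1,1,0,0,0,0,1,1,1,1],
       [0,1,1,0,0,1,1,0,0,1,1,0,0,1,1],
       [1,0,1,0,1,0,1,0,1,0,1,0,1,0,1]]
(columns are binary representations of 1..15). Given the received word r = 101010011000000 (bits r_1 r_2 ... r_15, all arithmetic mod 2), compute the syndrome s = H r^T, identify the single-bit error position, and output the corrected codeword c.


s = (0, 1, 1, 0)^T, error position = 6, corrected codeword c = 101011011000000

Compute s = H r^T mod 2 one row at a time:
  s_1 = 1 + 1 + 0 + 0 + 0 + 0 + 0 + 0 = 2 ≡ 0 (mod 2).
  s_2 = 0 + 1 + 0 + 0 + 0 + 0 + 0 + 0 = 1 ≡ 1 (mod 2).
  s_3 = 0 + 1 + 0 + 0 + 0 + 0 + 0 + 0 = 1 ≡ 1 (mod 2).
  s_4 = 1 + 1 + 1 + 0 + 1 + 0 + 0 + 0 = 4 ≡ 0 (mod 2).
s = (0, 1, 1, 0)^T — this equals column 6 of H (binary 0110), so error is at position 6.
Correct: flip bit 6 of r = 101010011000000 to get c = 101011011000000.


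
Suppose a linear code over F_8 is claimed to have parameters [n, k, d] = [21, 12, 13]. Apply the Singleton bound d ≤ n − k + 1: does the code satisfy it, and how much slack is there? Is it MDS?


Singleton RHS = n − k + 1 = 10, slack = -3, bound violated (no such code; not MDS).

Singleton bound: d ≤ n − k + 1.
Here n = 21, k = 12, so n − k + 1 = 10.
Given d = 13, check d ≤ 10: NO.
Slack = (n − k + 1) − d = -3.
The slack is negative: d = 13 exceeds n − k + 1 = 10 by 3, so the Singleton bound is violated and no linear [21, 12, 13]_8 code can exist. In particular it is not MDS (MDS requires d = n − k + 1 exactly).
Description: the claimed parameters are [21, 12, 13]_8; such a code would be impossible (violates the Singleton bound).


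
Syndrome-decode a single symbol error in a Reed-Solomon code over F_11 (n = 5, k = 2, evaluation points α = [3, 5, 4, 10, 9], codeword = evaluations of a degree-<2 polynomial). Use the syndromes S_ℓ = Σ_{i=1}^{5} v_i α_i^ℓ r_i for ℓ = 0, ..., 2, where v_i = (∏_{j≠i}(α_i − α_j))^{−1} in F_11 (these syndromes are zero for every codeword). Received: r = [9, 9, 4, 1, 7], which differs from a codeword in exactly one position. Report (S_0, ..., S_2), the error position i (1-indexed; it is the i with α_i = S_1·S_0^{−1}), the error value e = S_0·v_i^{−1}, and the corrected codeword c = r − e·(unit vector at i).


S = (3, 9, 5), error at position 1, error magnitude e = 10, c = [10, 9, 4, 1, 7].

Step 1: column multipliers v_i = (∏_{j≠i}(α_i − α_j))^{−1} mod 11.
  i = 1 (α = 3): (3−5)(3−4)(3−10)(3−9) = (−2)·(−1)·(−7)·(−6) = 84 ≡ 7, so v_1 = 7^{−1} = 8 (mod 11).
  i = 2 (α = 5): (5−3)(5−4)(5−10)(5−9) = 2·1·(−5)·(−4) = 40 ≡ 7, so v_2 = 7^{−1} = 8 (mod 11).
  i = 3 (α = 4): (4−3)(4−5)(4−10)(4−9) = 1·(−1)·(−6)·(−5) = −30 ≡ 3, so v_3 = 3^{−1} = 4 (mod 11).
  i = 4 (α = 10): (10−3)(10−5)(10−4)(10−9) = 7·5·6·1 = 210 ≡ 1, so v_4 = 1^{−1} = 1 (mod 11).
  i = 5 (α = 9): (9−3)(9−5)(9−4)(9−10) = 6·4·5·(−1) = −120 ≡ 1, so v_5 = 1^{−1} = 1 (mod 11).
  v = [8, 8, 4, 1, 1].
Step 2: syndromes of r = [9, 9, 4, 1, 7] (all sums mod 11).
  S_0 = Σ v_i r_i = 8·9 + 8·9 + 4·4 + 1·1 + 1·7 = 168 ≡ 3.
  S_1 = Σ v_i α_i r_i = 8·3·9 + 8·5·9 + 4·4·4 + 1·10·1 + 1·9·7 = 713 ≡ 9.
  α_i^2 mod 11 = [9, 3, 5, 1, 4].
  S_2 = Σ v_i α_i^2 r_i = 8·9·9 + 8·3·9 + 4·5·4 + 1·1·1 + 1·4·7 = 973 ≡ 5.
  S = (3, 9, 5) ≠ 0, so r is not a codeword (an error is present).
Step 3: locate the error. For a single error e at position i, S_ℓ = v_i·e·α_i^ℓ, so α_err = S_1/S_0.
  S_0^{−1} = 3^{−1} = 4 (mod 11), so α_err = 9·4 = 36 ≡ 3 = α_1. Error position i = 1.
  Consistency check: S_2/S_1 = 5·5 = 25 ≡ 3 = α_err ✓ (single-error assumption holds).
Step 4: error magnitude e = S_0/v_1 = S_0·∏_{j≠1}(α_1 − α_j) = 3·7 = 21 ≡ 10 (mod 11).
Step 5: correct position 1: c_1 = r_1 − e = 9 − 10 ≡ 10 (mod 11). Hence c = [10, 9, 4, 1, 7].
  Check: interpolating c through the α_i gives m(x) = 6 + 5·x (degree < 2) with m(α_i) = c_i for every i, so c is indeed a codeword.


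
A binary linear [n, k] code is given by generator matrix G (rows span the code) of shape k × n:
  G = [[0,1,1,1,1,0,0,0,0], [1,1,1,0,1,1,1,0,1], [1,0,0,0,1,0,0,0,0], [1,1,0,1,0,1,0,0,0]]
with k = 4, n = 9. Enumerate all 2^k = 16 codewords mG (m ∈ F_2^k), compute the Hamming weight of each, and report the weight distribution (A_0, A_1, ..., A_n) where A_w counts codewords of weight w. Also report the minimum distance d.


Weight distribution: A_0 = 1, A_2 = 2, A_3 = 1, A_4 = 5, A_5 = 6, A_7 = 1. Minimum distance d = 2.

Enumerate all 2^4 = 16 messages m ∈ F_2^4.
For each, compute codeword c = mG in F_2^9, then tally its weight.
  m = 0000 → c = 000000000, weight = 0.
  m = 1000 → c = 011110000, weight = 4.
  m = 0100 → c = 111011101, weight = 7.
  m = 1100 → c = 100101101, weight = 5.
  m = 0010 → c = 100010000, weight = 2.
  m = 1010 → c = 111100000, weight = 4.
  m = 0110 → c = 011001101, weight = 5.
  m = 1110 → c = 000111101, weight = 5.
  m = 0001 → c = 110101000, weight = 4.
  m = 1001 → c = 101011000, weight = 4.
  m = 0101 → c = 001110101, weight = 5.
  m = 1101 → c = 010000101, weight = 3.
  m = 0011 → c = 010111000, weight = 4.
  m = 1011 → c = 001001000, weight = 2.
  m = 0111 → c = 101100101, weight = 5.
  m = 1111 → c = 110010101, weight = 5.
Tally weights:
  weight 0: 1 codewords.
  weight 2: 2 codewords.
  weight 3: 1 codewords.
  weight 4: 5 codewords.
  weight 5: 6 codewords.
  weight 7: 1 codewords.
Minimum distance d = smallest w > 0 with A_w > 0 = 2.
Sanity: Σ A_w = 16 = 2^4 = 16 ✓.


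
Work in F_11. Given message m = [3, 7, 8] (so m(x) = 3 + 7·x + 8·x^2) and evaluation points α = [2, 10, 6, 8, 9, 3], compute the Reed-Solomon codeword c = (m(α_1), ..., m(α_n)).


c = [5, 4, 3, 10, 10, 8]

Message polynomial: m(x) = 3 + 7·x + 8·x^2 (mod 11).
For each evaluation point α_i, compute m(α_i) mod 11:
  α_1 = 2: Horner steps 8 → 1 → 5, so m(2) = 5.
  α_2 = 10: Horner steps 8 → 10 → 4, so m(10) = 4.
  α_3 = 6: Horner steps 8 → 0 → 3, so m(6) = 3.
  α_4 = 8: Horner steps 8 → 5 → 10, so m(8) = 10.
  α_5 = 9: Horner steps 8 → 2 → 10, so m(9) = 10.
  α_6 = 3: Horner steps 8 → 9 → 8, so m(3) = 8.
Codeword c = [5, 4, 3, 10, 10, 8] ∈ F_11^6.


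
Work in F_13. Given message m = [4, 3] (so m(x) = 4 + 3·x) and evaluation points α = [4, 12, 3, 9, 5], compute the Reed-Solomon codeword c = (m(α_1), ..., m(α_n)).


c = [3, 1, 0, 5, 6]

Message polynomial: m(x) = 4 + 3·x (mod 13).
For each evaluation point α_i, compute m(α_i) mod 13:
  α_1 = 4: Horner steps 3 → 3, so m(4) = 3.
  α_2 = 12: Horner steps 3 → 1, so m(12) = 1.
  α_3 = 3: Horner steps 3 → 0, so m(3) = 0.
  α_4 = 9: Horner steps 3 → 5, so m(9) = 5.
  α_5 = 5: Horner steps 3 → 6, so m(5) = 6.
Codeword c = [3, 1, 0, 5, 6] ∈ F_13^5.


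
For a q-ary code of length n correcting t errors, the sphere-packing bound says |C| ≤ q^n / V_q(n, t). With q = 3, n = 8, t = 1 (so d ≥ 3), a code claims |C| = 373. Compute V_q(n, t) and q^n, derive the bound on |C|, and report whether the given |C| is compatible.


V_q(n, t) = 17, q^n = 6561, Hamming bound = 385, |C| = 373 ≤ bound (satisfied).

Step 1: Compute V_q(n, t) = Σ_{j=0}^1 C(n, j) (q−1)^j.
  j = 0: C(8,0)·(2)^0 = 1·1 = 1.
  j = 1: C(8,1)·(2)^1 = 8·2 = 16.
  V_q(n, t) = 1 + 16 = 17.
Step 2: q^n = 3^8 = 6561.
Step 3: Hamming bound ⌊q^n / V_q(n,t)⌋ = ⌊6561/17⌋ = 385.
Step 4: Compare |C| = 373 to 385: satisfied.
The claimed |C| lies below the Hamming bound.


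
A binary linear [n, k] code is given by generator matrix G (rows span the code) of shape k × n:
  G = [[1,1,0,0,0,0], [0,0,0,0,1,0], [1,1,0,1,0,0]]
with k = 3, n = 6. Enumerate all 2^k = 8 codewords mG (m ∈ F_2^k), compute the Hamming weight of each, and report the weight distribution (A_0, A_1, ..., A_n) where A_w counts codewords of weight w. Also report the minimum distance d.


Weight distribution: A_0 = 1, A_1 = 2, A_2 = 2, A_3 = 2, A_4 = 1. Minimum distance d = 1.

Enumerate all 2^3 = 8 messages m ∈ F_2^3.
For each, compute codeword c = mG in F_2^6, then tally its weight.
  m = 000 → c = 000000, weight = 0.
  m = 100 → c = 110000, weight = 2.
  m = 010 → c = 000010, weight = 1.
  m = 110 → c = 110010, weight = 3.
  m = 001 → c = 110100, weight = 3.
  m = 101 → c = 000100, weight = 1.
  m = 011 → c = 110110, weight = 4.
  m = 111 → c = 000110, weight = 2.
Tally weights:
  weight 0: 1 codewords.
  weight 1: 2 codewords.
  weight 2: 2 codewords.
  weight 3: 2 codewords.
  weight 4: 1 codewords.
Minimum distance d = smallest w > 0 with A_w > 0 = 1.
Sanity: Σ A_w = 8 = 2^3 = 8 ✓.


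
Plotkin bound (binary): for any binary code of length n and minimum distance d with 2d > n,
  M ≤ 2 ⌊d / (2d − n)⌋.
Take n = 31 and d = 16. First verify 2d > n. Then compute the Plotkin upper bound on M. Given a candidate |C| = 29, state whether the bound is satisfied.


Plotkin bound M ≤ 32; given |C| = 29 ≤ bound (satisfied).

Check applicability: 2d = 32, n = 31.
2d − n = 1 > 0, so Plotkin applies.
Compute d/(2d−n) = 16/1 ≈ 16.0000.
⌊d/(2d−n)⌋ = 16.
Plotkin bound: M ≤ 2·16 = 32.
Given |C| = 29, check: satisfied.
This |C| is below the Plotkin bound.


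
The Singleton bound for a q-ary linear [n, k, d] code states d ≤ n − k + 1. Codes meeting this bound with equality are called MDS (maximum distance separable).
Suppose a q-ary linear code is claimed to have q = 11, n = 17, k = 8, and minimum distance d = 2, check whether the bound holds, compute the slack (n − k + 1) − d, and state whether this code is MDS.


Singleton RHS = n − k + 1 = 10, slack = 8, bound satisfied, not MDS.

Singleton bound: d ≤ n − k + 1.
Here n = 17, k = 8, so n − k + 1 = 10.
Given d = 2, check d ≤ 10: YES.
Slack = (n − k + 1) − d = 8.
The code is NOT MDS (slack = 8 > 0).
Description: the claimed parameters are [17, 8, 2]_11; such a code would be non-MDS.


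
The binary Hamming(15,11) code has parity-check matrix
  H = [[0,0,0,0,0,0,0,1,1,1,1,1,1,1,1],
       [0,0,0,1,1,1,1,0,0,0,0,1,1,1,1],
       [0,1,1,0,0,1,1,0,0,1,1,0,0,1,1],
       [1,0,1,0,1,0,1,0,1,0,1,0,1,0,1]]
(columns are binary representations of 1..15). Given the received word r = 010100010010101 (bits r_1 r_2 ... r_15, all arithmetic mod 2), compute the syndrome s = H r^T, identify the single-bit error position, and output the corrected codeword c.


s = (0, 1, 1, 1)^T, error position = 7, corrected codeword c = 010100110010101

Compute s = H r^T mod 2 one row at a time:
  s_1 = 1 + 0 + 0 + 1 + 0 + 1 + 0 + 1 = 4 ≡ 0 (mod 2).
  s_2 = 1 + 0 + 0 + 0 + 0 + 1 + 0 + 1 = 3 ≡ 1 (mod 2).
  s_3 = 1 + 0 + 0 + 0 + 0 + 1 + 0 + 1 = 3 ≡ 1 (mod 2).
  s_4 = 0 + 0 + 0 + 0 + 0 + 1 + 1 + 1 = 3 ≡ 1 (mod 2).
s = (0, 1, 1, 1)^T — this equals column 7 of H (binary 0111), so error is at position 7.
Correct: flip bit 7 of r = 010100010010101 to get c = 010100110010101.


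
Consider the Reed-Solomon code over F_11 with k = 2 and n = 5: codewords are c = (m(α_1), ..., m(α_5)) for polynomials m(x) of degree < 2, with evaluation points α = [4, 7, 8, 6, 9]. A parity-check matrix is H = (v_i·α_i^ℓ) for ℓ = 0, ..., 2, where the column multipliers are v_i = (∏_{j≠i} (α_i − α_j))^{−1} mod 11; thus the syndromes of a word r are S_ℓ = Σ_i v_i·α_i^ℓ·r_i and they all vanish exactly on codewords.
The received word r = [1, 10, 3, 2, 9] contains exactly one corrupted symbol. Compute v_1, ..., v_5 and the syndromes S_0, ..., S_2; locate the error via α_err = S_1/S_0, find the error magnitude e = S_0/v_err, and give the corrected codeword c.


S = (4, 6, 9), error at position 2, error magnitude e = 2, c = [1, 8, 3, 2, 9].

Step 1: column multipliers v_i = (∏_{j≠i}(α_i − α_j))^{−1} mod 11.
  i = 1 (α = 4): (4−7)(4−8)(4−6)(4−9) = (−3)·(−4)·(−2)·(−5) = 120 ≡ 10, so v_1 = 10^{−1} = 10 (mod 11).
  i = 2 (α = 7): (7−4)(7−8)(7−6)(7−9) = 3·(−1)·1·(−2) = 6 ≡ 6, so v_2 = 6^{−1} = 2 (mod 11).
  i = 3 (α = 8): (8−4)(8−7)(8−6)(8−9) = 4·1·2·(−1) = −8 ≡ 3, so v_3 = 3^{−1} = 4 (mod 11).
  i = 4 (α = 6): (6−4)(6−7)(6−8)(6−9) = 2·(−1)·(−2)·(−3) = −12 ≡ 10, so v_4 = 10^{−1} = 10 (mod 11).
  i = 5 (α = 9): (9−4)(9−7)(9−8)(9−6) = 5·2·1·3 = 30 ≡ 8, so v_5 = 8^{−1} = 7 (mod 11).
  v = [10, 2, 4, 10, 7].
Step 2: syndromes of r = [1, 10, 3, 2, 9] (all sums mod 11).
  S_0 = Σ v_i r_i = 10·1 + 2·10 + 4·3 + 10·2 + 7·9 = 125 ≡ 4.
  S_1 = Σ v_i α_i r_i = 10·4·1 + 2·7·10 + 4·8·3 + 10·6·2 + 7·9·9 = 963 ≡ 6.
  α_i^2 mod 11 = [5, 5, 9, 3, 4].
  S_2 = Σ v_i α_i^2 r_i = 10·5·1 + 2·5·10 + 4·9·3 + 10·3·2 + 7·4·9 = 570 ≡ 9.
  S = (4, 6, 9) ≠ 0, so r is not a codeword (an error is present).
Step 3: locate the error. For a single error e at position i, S_ℓ = v_i·e·α_i^ℓ, so α_err = S_1/S_0.
  S_0^{−1} = 4^{−1} = 3 (mod 11), so α_err = 6·3 = 18 ≡ 7 = α_2. Error position i = 2.
  Consistency check: S_2/S_1 = 9·2 = 18 ≡ 7 = α_err ✓ (single-error assumption holds).
Step 4: error magnitude e = S_0/v_2 = S_0·∏_{j≠2}(α_2 − α_j) = 4·6 = 24 ≡ 2 (mod 11).
Step 5: correct position 2: c_2 = r_2 − e = 10 − 2 ≡ 8 (mod 11). Hence c = [1, 8, 3, 2, 9].
  Check: interpolating c through the α_i gives m(x) = 10 + 6·x (degree < 2) with m(α_i) = c_i for every i, so c is indeed a codeword.


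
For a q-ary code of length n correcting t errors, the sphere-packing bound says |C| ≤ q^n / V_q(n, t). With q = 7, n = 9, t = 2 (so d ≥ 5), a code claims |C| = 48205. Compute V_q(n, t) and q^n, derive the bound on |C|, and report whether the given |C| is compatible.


V_q(n, t) = 1351, q^n = 40353607, Hamming bound = 29869, |C| = 48205 > bound (violated).

Step 1: Compute V_q(n, t) = Σ_{j=0}^2 C(n, j) (q−1)^j.
  j = 0: C(9,0)·(6)^0 = 1·1 = 1.
  j = 1: C(9,1)·(6)^1 = 9·6 = 54.
  j = 2: C(9,2)·(6)^2 = 36·36 = 1296.
  V_q(n, t) = 1 + 54 + 1296 = 1351.
Step 2: q^n = 7^9 = 40353607.
Step 3: Hamming bound ⌊q^n / V_q(n,t)⌋ = ⌊40353607/1351⌋ = 29869.
Step 4: Compare |C| = 48205 to 29869: violated.
The claimed |C| lies above the Hamming bound, so no 7-ary code of length 9 with d ≥ 5 can have 48205 codewords.


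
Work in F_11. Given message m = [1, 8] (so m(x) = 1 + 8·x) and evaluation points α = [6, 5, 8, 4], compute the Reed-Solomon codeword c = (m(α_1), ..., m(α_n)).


c = [5, 8, 10, 0]

Message polynomial: m(x) = 1 + 8·x (mod 11).
For each evaluation point α_i, compute m(α_i) mod 11:
  α_1 = 6: Horner steps 8 → 5, so m(6) = 5.
  α_2 = 5: Horner steps 8 → 8, so m(5) = 8.
  α_3 = 8: Horner steps 8 → 10, so m(8) = 10.
  α_4 = 4: Horner steps 8 → 0, so m(4) = 0.
Codeword c = [5, 8, 10, 0] ∈ F_11^4.


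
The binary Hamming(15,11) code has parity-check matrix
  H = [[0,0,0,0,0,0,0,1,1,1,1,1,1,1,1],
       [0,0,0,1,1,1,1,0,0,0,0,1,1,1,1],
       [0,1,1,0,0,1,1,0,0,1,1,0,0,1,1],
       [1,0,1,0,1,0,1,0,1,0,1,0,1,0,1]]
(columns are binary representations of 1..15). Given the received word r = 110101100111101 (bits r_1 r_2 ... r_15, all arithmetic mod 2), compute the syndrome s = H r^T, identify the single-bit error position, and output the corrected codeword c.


s = (1, 0, 0, 1)^T, error position = 9, corrected codeword c = 110101101111101

Compute s = H r^T mod 2 one row at a time:
  s_1 = 0 + 0 + 1 + 1 + 1 + 1 + 0 + 1 = 5 ≡ 1 (mod 2).
  s_2 = 1 + 0 + 1 + 1 + 1 + 1 + 0 + 1 = 6 ≡ 0 (mod 2).
  s_3 = 1 + 0 + 1 + 1 + 1 + 1 + 0 + 1 = 6 ≡ 0 (mod 2).
  s_4 = 1 + 0 + 0 + 1 + 0 + 1 + 1 + 1 = 5 ≡ 1 (mod 2).
s = (1, 0, 0, 1)^T — this equals column 9 of H (binary 1001), so error is at position 9.
Correct: flip bit 9 of r = 110101100111101 to get c = 110101101111101.


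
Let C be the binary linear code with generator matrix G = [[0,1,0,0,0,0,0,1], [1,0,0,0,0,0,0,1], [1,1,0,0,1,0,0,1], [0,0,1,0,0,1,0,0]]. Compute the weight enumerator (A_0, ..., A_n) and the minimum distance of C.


Weight distribution: A_0 = 1, A_2 = 7, A_4 = 7, A_6 = 1. Minimum distance d = 2.

Enumerate all 2^4 = 16 messages m ∈ F_2^4.
For each, compute codeword c = mG in F_2^8, then tally its weight.
  m = 0000 → c = 00000000, weight = 0.
  m = 1000 → c = 01000001, weight = 2.
  m = 0100 → c = 10000001, weight = 2.
  m = 1100 → c = 11000000, weight = 2.
  m = 0010 → c = 11001001, weight = 4.
  m = 1010 → c = 10001000, weight = 2.
  m = 0110 → c = 01001000, weight = 2.
  m = 1110 → c = 00001001, weight = 2.
  m = 0001 → c = 00100100, weight = 2.
  m = 1001 → c = 01100101, weight = 4.
  m = 0101 → c = 10100101, weight = 4.
  m = 1101 → c = 11100100, weight = 4.
  m = 0011 → c = 11101101, weight = 6.
  m = 1011 → c = 10101100, weight = 4.
  m = 0111 → c = 01101100, weight = 4.
  m = 1111 → c = 00101101, weight = 4.
Tally weights:
  weight 0: 1 codewords.
  weight 2: 7 codewords.
  weight 4: 7 codewords.
  weight 6: 1 codewords.
Minimum distance d = smallest w > 0 with A_w > 0 = 2.
Sanity: Σ A_w = 16 = 2^4 = 16 ✓.


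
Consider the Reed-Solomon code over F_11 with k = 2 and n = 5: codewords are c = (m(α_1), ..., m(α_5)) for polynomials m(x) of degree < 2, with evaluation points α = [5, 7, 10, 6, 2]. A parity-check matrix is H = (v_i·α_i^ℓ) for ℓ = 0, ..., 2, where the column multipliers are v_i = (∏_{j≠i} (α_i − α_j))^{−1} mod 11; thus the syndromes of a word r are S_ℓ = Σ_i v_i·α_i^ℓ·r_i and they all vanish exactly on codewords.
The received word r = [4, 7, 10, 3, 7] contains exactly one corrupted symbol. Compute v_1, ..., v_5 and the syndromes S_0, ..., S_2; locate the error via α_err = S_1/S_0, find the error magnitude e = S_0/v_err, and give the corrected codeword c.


S = (9, 8, 1), error at position 2, error magnitude e = 5, c = [4, 2, 10, 3, 7].

Step 1: column multipliers v_i = (∏_{j≠i}(α_i − α_j))^{−1} mod 11.
  i = 1 (α = 5): (5−7)(5−10)(5−6)(5−2) = (−2)·(−5)·(−1)·3 = −30 ≡ 3, so v_1 = 3^{−1} = 4 (mod 11).
  i = 2 (α = 7): (7−5)(7−10)(7−6)(7−2) = 2·(−3)·1·5 = −30 ≡ 3, so v_2 = 3^{−1} = 4 (mod 11).
  i = 3 (α = 10): (10−5)(10−7)(10−6)(10−2) = 5·3·4·8 = 480 ≡ 7, so v_3 = 7^{−1} = 8 (mod 11).
  i = 4 (α = 6): (6−5)(6−7)(6−10)(6−2) = 1·(−1)·(−4)·4 = 16 ≡ 5, so v_4 = 5^{−1} = 9 (mod 11).
  i = 5 (α = 2): (2−5)(2−7)(2−10)(2−6) = (−3)·(−5)·(−8)·(−4) = 480 ≡ 7, so v_5 = 7^{−1} = 8 (mod 11).
  v = [4, 4, 8, 9, 8].
Step 2: syndromes of r = [4, 7, 10, 3, 7] (all sums mod 11).
  S_0 = Σ v_i r_i = 4·4 + 4·7 + 8·10 + 9·3 + 8·7 = 207 ≡ 9.
  S_1 = Σ v_i α_i r_i = 4·5·4 + 4·7·7 + 8·10·10 + 9·6·3 + 8·2·7 = 1350 ≡ 8.
  α_i^2 mod 11 = [3, 5, 1, 3, 4].
  S_2 = Σ v_i α_i^2 r_i = 4·3·4 + 4·5·7 + 8·1·10 + 9·3·3 + 8·4·7 = 573 ≡ 1.
  S = (9, 8, 1) ≠ 0, so r is not a codeword (an error is present).
Step 3: locate the error. For a single error e at position i, S_ℓ = v_i·e·α_i^ℓ, so α_err = S_1/S_0.
  S_0^{−1} = 9^{−1} = 5 (mod 11), so α_err = 8·5 = 40 ≡ 7 = α_2. Error position i = 2.
  Consistency check: S_2/S_1 = 1·7 = 7 ≡ 7 = α_err ✓ (single-error assumption holds).
Step 4: error magnitude e = S_0/v_2 = S_0·∏_{j≠2}(α_2 − α_j) = 9·3 = 27 ≡ 5 (mod 11).
Step 5: correct position 2: c_2 = r_2 − e = 7 − 5 ≡ 2 (mod 11). Hence c = [4, 2, 10, 3, 7].
  Check: interpolating c through the α_i gives m(x) = 9 + 10·x (degree < 2) with m(α_i) = c_i for every i, so c is indeed a codeword.


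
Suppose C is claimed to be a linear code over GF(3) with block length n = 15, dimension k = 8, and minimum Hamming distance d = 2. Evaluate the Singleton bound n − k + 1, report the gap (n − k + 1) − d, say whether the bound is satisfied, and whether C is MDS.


Singleton RHS = n − k + 1 = 8, slack = 6, bound satisfied, not MDS.

Singleton bound: d ≤ n − k + 1.
Here n = 15, k = 8, so n − k + 1 = 8.
Given d = 2, check d ≤ 8: YES.
Slack = (n − k + 1) − d = 6.
The code is NOT MDS (slack = 6 > 0).
Description: the claimed parameters are [15, 8, 2]_3; such a code would be non-MDS.


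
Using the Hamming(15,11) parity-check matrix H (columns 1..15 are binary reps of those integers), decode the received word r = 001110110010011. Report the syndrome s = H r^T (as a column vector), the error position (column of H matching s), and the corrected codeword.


s = (0, 1, 1, 1)^T, error position = 7, corrected codeword c = 001110010010011

Compute s = H r^T mod 2 one row at a time:
  s_1 = 1 + 0 + 0 + 1 + 0 + 0 + 1 + 1 = 4 ≡ 0 (mod 2).
  s_2 = 1 + 1 + 0 + 1 + 0 + 0 + 1 + 1 = 5 ≡ 1 (mod 2).
  s_3 = 0 + 1 + 0 + 1 + 0 + 1 + 1 + 1 = 5 ≡ 1 (mod 2).
  s_4 = 0 + 1 + 1 + 1 + 0 + 1 + 0 + 1 = 5 ≡ 1 (mod 2).
s = (0, 1, 1, 1)^T — this equals column 7 of H (binary 0111), so error is at position 7.
Correct: flip bit 7 of r = 001110110010011 to get c = 001110010010011.


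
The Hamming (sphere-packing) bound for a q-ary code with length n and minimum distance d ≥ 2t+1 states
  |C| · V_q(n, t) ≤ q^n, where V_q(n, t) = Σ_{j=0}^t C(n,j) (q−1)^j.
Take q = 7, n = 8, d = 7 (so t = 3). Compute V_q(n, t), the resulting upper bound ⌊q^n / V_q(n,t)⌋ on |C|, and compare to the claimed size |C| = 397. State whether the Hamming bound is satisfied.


V_q(n, t) = 13153, q^n = 5764801, Hamming bound = 438, |C| = 397 ≤ bound (satisfied).

Step 1: Compute V_q(n, t) = Σ_{j=0}^3 C(n, j) (q−1)^j.
  j = 0: C(8,0)·(6)^0 = 1·1 = 1.
  j = 1: C(8,1)·(6)^1 = 8·6 = 48.
  j = 2: C(8,2)·(6)^2 = 28·36 = 1008.
  j = 3: C(8,3)·(6)^3 = 56·216 = 12096.
  V_q(n, t) = 1 + 48 + 1008 + 12096 = 13153.
Step 2: q^n = 7^8 = 5764801.
Step 3: Hamming bound ⌊q^n / V_q(n,t)⌋ = ⌊5764801/13153⌋ = 438.
Step 4: Compare |C| = 397 to 438: satisfied.
The claimed |C| lies below the Hamming bound.


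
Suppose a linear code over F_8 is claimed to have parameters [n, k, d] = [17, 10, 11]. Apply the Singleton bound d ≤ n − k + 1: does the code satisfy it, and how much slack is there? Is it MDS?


Singleton RHS = n − k + 1 = 8, slack = -3, bound violated (no such code; not MDS).

Singleton bound: d ≤ n − k + 1.
Here n = 17, k = 10, so n − k + 1 = 8.
Given d = 11, check d ≤ 8: NO.
Slack = (n − k + 1) − d = -3.
The slack is negative: d = 11 exceeds n − k + 1 = 8 by 3, so the Singleton bound is violated and no linear [17, 10, 11]_8 code can exist. In particular it is not MDS (MDS requires d = n − k + 1 exactly).
Description: the claimed parameters are [17, 10, 11]_8; such a code would be impossible (violates the Singleton bound).
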